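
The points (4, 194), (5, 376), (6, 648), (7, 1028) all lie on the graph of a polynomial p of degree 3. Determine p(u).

Using the Lagrange interpolation formula with nodes 4, 5, 6, 7:
  L_0(u) = (u - 5)(u - 6)(u - 7) / -6
  L_1(u) = (u - 4)(u - 6)(u - 7) / 2
  L_2(u) = (u - 4)(u - 5)(u - 7) / -2
  L_3(u) = (u - 4)(u - 5)(u - 6) / 6
Then p(u) = 194·L_0(u) + 376·L_1(u) + 648·L_2(u) + 1028·L_3(u).
Expanding and collecting terms gives p(u) = 3u^3 - u + 6.
Check: p(7) = 1028. ✓

p(u) = 3u^3 - u + 6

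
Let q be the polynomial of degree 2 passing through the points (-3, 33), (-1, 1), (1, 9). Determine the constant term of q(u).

0

Write q(u) = au^2 + bu + c. Substituting each data point gives a linear system:
  9a - 3b + c = 33
  a - b + c = 1
  a + b + c = 9
Solving the system yields a = 5, b = 4, c = 0.
So q(u) = 5u^2 + 4u.
The constant term is 0.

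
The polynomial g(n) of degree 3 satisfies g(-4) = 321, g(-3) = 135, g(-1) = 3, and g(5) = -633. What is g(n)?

g(n) = -5n^3 - n - 3

Write g(n) = an^3 + bn^2 + cn + d. Substituting each data point gives a linear system:
  -64a + 16b - 4c + d = 321
  -27a + 9b - 3c + d = 135
  -a + b - c + d = 3
  125a + 25b + 5c + d = -633
Solving the system yields a = -5, b = 0, c = -1, d = -3.
So g(n) = -5n³ - n - 3.
Check: g(5) = -633. ✓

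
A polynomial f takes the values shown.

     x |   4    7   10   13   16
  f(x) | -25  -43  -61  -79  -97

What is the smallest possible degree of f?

1

Forward differences of the values at x = 4, 7, 10, 13, 16:
  f  : -25  -43  -61  -79  -97
  Δ  : -18  -18  -18  -18
  Δ^2: 0  0  0
  Δ^3: 0  0
  Δ^4: 0
The first differences are constant (-18) and nonzero, while all higher differences vanish, so the minimal degree is 1.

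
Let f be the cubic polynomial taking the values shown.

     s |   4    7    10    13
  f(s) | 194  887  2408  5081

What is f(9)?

Write f(s) = as^3 + bs^2 + cs + d. Substituting each data point gives a linear system:
  64a + 16b + 4c + d = 194
  343a + 49b + 7c + d = 887
  1000a + 100b + 10c + d = 2408
  2197a + 169b + 13c + d = 5081
Solving the system yields a = 2, b = 4, c = 1, d = -2.
So f(s) = 2s^3 + 4s^2 + s - 2.
Then f(9) = 1789.

1789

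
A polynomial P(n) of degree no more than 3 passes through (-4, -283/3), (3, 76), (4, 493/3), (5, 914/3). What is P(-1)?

8/3

Write P(n) = an^3 + bn^2 + cn + d. Substituting each data point gives a linear system:
  -64a + 16b - 4c + d = -283/3
  27a + 9b + 3c + d = 76
  64a + 16b + 4c + d = 493/3
  125a + 25b + 5c + d = 914/3
Solving the system yields a = 2, b = 2, c = 1/3, d = 3.
So P(n) = 2n^3 + 2n^2 + (1/3)n + 3.
Then P(-1) = 8/3.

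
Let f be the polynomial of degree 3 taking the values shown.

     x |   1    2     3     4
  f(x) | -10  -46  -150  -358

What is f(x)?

Using the Lagrange interpolation formula with nodes 1, 2, 3, 4:
  L_0(x) = (x - 2)(x - 3)(x - 4) / -6
  L_1(x) = (x - 1)(x - 3)(x - 4) / 2
  L_2(x) = (x - 1)(x - 2)(x - 4) / -2
  L_3(x) = (x - 1)(x - 2)(x - 3) / 6
Then f(x) = -10·L_0(x) - 46·L_1(x) - 150·L_2(x) - 358·L_3(x).
Expanding and collecting terms gives f(x) = -6x^3 + 2x^2 - 6.
Check: f(1) = -10. ✓

f(x) = -6x^3 + 2x^2 - 6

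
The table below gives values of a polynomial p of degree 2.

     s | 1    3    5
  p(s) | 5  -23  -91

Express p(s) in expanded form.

Using the Lagrange interpolation formula with nodes 1, 3, 5:
  L_0(s) = (s - 3)(s - 5) / 8
  L_1(s) = (s - 1)(s - 5) / -4
  L_2(s) = (s - 1)(s - 3) / 8
Then p(s) = 5·L_0(s) - 23·L_1(s) - 91·L_2(s).
Expanding and collecting terms gives p(s) = -5s^2 + 6s + 4.
Check: p(3) = -23. ✓

p(s) = -5s^2 + 6s + 4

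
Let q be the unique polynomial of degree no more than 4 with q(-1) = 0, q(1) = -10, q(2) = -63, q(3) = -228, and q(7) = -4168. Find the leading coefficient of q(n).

Write q(n) = an^4 + bn^3 + cn^2 + dn + e. Substituting each data point gives a linear system:
  a - b + c - d + e = 0
  a + b + c + d + e = -10
  16a + 8b + 4c + 2d + e = -63
  81a + 27b + 9c + 3d + e = -228
  2401a + 343b + 49c + 7d + e = -4168
Solving the system yields a = -1, b = -5, c = -1, d = 0, e = -3.
So q(n) = -n^4 - 5n^3 - n^2 - 3.
The leading coefficient is -1.

-1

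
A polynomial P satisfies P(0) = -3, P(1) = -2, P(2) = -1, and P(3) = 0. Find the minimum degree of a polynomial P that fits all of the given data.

1

Forward differences of the values at x = 0, 1, 2, 3:
  P  : -3  -2  -1  0
  Δ  : 1  1  1
  Δ^2: 0  0
  Δ^3: 0
The first differences are constant (1) and nonzero, while all higher differences vanish, so the minimal degree is 1.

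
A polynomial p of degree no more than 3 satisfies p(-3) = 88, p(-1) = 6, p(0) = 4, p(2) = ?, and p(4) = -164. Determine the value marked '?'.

The 4 known points determine the degree-3 polynomial uniquely.
Write p(s) = as^3 + bs^2 + cs + d. Substituting each data point gives a linear system:
  -27a + 9b - 3c + d = 88
  -a + b - c + d = 6
  d = 4
  64a + 16b + 4c + d = -164
Solving the system yields a = -3, b = 1, c = 2, d = 4.
So p(s) = -3s^3 + s^2 + 2s + 4.
Then p(2) = -12.

-12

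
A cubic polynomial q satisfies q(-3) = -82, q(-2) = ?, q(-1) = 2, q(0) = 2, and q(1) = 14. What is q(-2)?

The 4 known points determine the degree-3 polynomial uniquely.
Write q(u) = au^3 + bu^2 + cu + d. Substituting each data point gives a linear system:
  -27a + 9b - 3c + d = -82
  -a + b - c + d = 2
  d = 2
  a + b + c + d = 14
Solving the system yields a = 5, b = 6, c = 1, d = 2.
So q(u) = 5u³ + 6u² + u + 2.
Then q(-2) = -16.

-16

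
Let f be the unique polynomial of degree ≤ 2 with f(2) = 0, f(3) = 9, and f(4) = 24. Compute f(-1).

9

Forward differences of the values at s = 2, 3, 4:
  f  : 0  9  24
  Δ  : 9  15
  Δ^2: 6
The second differences are constant, confirming degree 2.
Interpolating (Newton forward form) and evaluating at s = -1 gives f(-1) = 9.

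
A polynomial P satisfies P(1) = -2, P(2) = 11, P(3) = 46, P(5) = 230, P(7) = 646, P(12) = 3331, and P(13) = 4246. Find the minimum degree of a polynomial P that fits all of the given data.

Divided differences on the nodes 1, 2, 3, 5, 7, 12, 13:
  order 0: -2  11  46  230  646  3331  4246
  order 1: 13  35  92  208  537  915
  order 2: 11  19  29  47  63
  order 3: 2  2  2  2
  order 4: 0  0  0
  order 5: 0  0
  order 6: 0
The order-3 divided differences are all 2 (nonzero) and every higher order vanishes, so the data lies on a polynomial of degree exactly 3.

3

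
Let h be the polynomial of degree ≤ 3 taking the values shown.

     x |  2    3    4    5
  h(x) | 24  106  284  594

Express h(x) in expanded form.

h(x) = 6x^3 - 6x^2 - 2x + 4

Using the Lagrange interpolation formula with nodes 2, 3, 4, 5:
  L_0(x) = (x - 3)(x - 4)(x - 5) / -6
  L_1(x) = (x - 2)(x - 4)(x - 5) / 2
  L_2(x) = (x - 2)(x - 3)(x - 5) / -2
  L_3(x) = (x - 2)(x - 3)(x - 4) / 6
Then h(x) = 24·L_0(x) + 106·L_1(x) + 284·L_2(x) + 594·L_3(x).
Expanding and collecting terms gives h(x) = 6x^3 - 6x^2 - 2x + 4.
Check: h(3) = 106. ✓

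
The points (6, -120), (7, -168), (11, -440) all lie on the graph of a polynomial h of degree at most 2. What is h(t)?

Write h(t) = at^2 + bt + c. Substituting each data point gives a linear system:
  36a + 6b + c = -120
  49a + 7b + c = -168
  121a + 11b + c = -440
Solving the system yields a = -4, b = 4, c = 0.
So h(t) = -4t^2 + 4t.
Check: h(6) = -120. ✓

h(t) = -4t^2 + 4t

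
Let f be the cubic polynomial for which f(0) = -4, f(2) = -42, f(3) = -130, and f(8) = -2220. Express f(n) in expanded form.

Write f(n) = an^3 + bn^2 + cn + d. Substituting each data point gives a linear system:
  d = -4
  8a + 4b + 2c + d = -42
  27a + 9b + 3c + d = -130
  512a + 64b + 8c + d = -2220
Solving the system yields a = -4, b = -3, c = 3, d = -4.
So f(n) = -4n³ - 3n² + 3n - 4.
Check: f(0) = -4. ✓

f(n) = -4n^3 - 3n^2 + 3n - 4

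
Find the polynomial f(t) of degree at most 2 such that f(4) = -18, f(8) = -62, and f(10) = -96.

Using the Lagrange interpolation formula with nodes 4, 8, 10:
  L_0(t) = (t - 8)(t - 10) / 24
  L_1(t) = (t - 4)(t - 10) / -8
  L_2(t) = (t - 4)(t - 8) / 12
Then f(t) = -18·L_0(t) - 62·L_1(t) - 96·L_2(t).
Expanding and collecting terms gives f(t) = -t² + t - 6.
Check: f(10) = -96. ✓

f(t) = -t^2 + t - 6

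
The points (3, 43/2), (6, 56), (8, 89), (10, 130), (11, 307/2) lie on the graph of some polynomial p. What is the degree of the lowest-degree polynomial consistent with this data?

2

Divided differences on the nodes 3, 6, 8, 10, 11:
  order 0: 43/2  56  89  130  307/2
  order 1: 23/2  33/2  41/2  47/2
  order 2: 1  1  1
  order 3: 0  0
  order 4: 0
The order-2 divided differences are all 1 (nonzero) and every higher order vanishes, so the data lies on a polynomial of degree exactly 2.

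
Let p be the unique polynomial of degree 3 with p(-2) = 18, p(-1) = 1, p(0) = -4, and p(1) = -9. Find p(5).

Write p(s) = as^3 + bs^2 + cs + d. Substituting each data point gives a linear system:
  -8a + 4b - 2c + d = 18
  -a + b - c + d = 1
  d = -4
  a + b + c + d = -9
Solving the system yields a = -2, b = 0, c = -3, d = -4.
So p(s) = -2s^3 - 3s - 4.
Then p(5) = -269.

-269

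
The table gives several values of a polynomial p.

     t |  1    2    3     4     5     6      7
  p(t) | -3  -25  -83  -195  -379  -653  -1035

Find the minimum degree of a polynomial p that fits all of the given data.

Forward differences of the values at t = 1, 2, 3, 4, 5, 6, 7:
  p  : -3  -25  -83  -195  -379  -653  -1035
  Δ  : -22  -58  -112  -184  -274  -382
  Δ^2: -36  -54  -72  -90  -108
  Δ^3: -18  -18  -18  -18
  Δ^4: 0  0  0
  Δ^5: 0  0
  Δ^6: 0
The third differences are constant (-18) and nonzero, while all higher differences vanish, so the minimal degree is 3.

3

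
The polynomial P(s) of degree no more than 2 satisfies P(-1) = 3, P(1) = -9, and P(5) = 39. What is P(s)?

Using the Lagrange interpolation formula with nodes -1, 1, 5:
  L_0(s) = (s - 1)(s - 5) / 12
  L_1(s) = (s + 1)(s - 5) / -8
  L_2(s) = (s + 1)(s - 1) / 24
Then P(s) = 3·L_0(s) - 9·L_1(s) + 39·L_2(s).
Expanding and collecting terms gives P(s) = 3s² - 6s - 6.
Check: P(1) = -9. ✓

P(s) = 3s^2 - 6s - 6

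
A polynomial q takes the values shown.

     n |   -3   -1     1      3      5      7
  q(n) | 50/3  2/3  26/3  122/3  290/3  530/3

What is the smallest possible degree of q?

2

Forward differences of the values at n = -3, -1, 1, 3, 5, 7:
  q  : 50/3  2/3  26/3  122/3  290/3  530/3
  Δ  : -16  8  32  56  80
  Δ^2: 24  24  24  24
  Δ^3: 0  0  0
  Δ^4: 0  0
  Δ^5: 0
The second differences are constant (24) and nonzero, while all higher differences vanish, so the minimal degree is 2.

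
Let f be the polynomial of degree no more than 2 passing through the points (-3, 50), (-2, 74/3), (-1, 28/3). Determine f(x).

Using the Lagrange interpolation formula with nodes -3, -2, -1:
  L_0(x) = (x + 2)(x + 1) / 2
  L_1(x) = (x + 3)(x + 1) / -1
  L_2(x) = (x + 3)(x + 2) / 2
Then f(x) = 50·L_0(x) + 74/3·L_1(x) + 28/3·L_2(x).
Expanding and collecting terms gives f(x) = 5x^2 - (1/3)x + 4.
Check: f(-1) = 28/3. ✓

f(x) = 5x^2 - (1/3)x + 4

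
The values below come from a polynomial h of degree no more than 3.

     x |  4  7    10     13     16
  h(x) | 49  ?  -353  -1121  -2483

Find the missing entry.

-17

On equispaced nodes a degree-3 polynomial has vanishing fourth forward difference, so
  h(4) - 4·h(7) + 6·h(10) - 4·h(13) + h(16) = 0.
Substituting the known values and solving for h(7):
  -4·h(7) = 68
  h(7) = -17.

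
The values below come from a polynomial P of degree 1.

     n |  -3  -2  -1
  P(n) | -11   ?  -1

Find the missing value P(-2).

The 2 known points determine the degree-1 polynomial uniquely.
Write P(n) = an + b. Substituting each data point gives a linear system:
  -3a + b = -11
  -a + b = -1
Solving the system yields a = 5, b = 4.
So P(n) = 5n + 4.
Then P(-2) = -6.

-6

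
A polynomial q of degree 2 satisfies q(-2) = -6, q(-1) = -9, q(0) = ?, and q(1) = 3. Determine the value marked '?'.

-6

The 3 known points determine the degree-2 polynomial uniquely.
Write q(x) = ax^2 + bx + c. Substituting each data point gives a linear system:
  4a - 2b + c = -6
  a - b + c = -9
  a + b + c = 3
Solving the system yields a = 3, b = 6, c = -6.
So q(x) = 3x^2 + 6x - 6.
Then q(0) = -6.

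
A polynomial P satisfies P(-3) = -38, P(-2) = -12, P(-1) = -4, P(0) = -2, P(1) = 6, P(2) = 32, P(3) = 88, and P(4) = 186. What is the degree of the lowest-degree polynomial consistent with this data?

Forward differences of the values at x = -3, -2, -1, 0, 1, 2, 3, 4:
  P  : -38  -12  -4  -2  6  32  88  186
  Δ  : 26  8  2  8  26  56  98
  Δ^2: -18  -6  6  18  30  42
  Δ^3: 12  12  12  12  12
  Δ^4: 0  0  0  0
  Δ^5: 0  0  0
  Δ^6: 0  0
  Δ^7: 0
The third differences are constant (12) and nonzero, while all higher differences vanish, so the minimal degree is 3.

3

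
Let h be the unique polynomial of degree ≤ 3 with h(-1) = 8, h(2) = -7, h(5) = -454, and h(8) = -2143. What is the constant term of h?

1

Write h(x) = ax^3 + bx^2 + cx + d. Substituting each data point gives a linear system:
  -a + b - c + d = 8
  8a + 4b + 2c + d = -7
  125a + 25b + 5c + d = -454
  512a + 64b + 8c + d = -2143
Solving the system yields a = -5, b = 6, c = 4, d = 1.
So h(x) = -5x^3 + 6x^2 + 4x + 1.
The constant term is 1.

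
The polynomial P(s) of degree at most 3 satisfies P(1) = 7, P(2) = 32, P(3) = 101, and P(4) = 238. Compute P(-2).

-44

Using the Lagrange interpolation formula with nodes 1, 2, 3, 4:
  L_0(s) = (s - 2)(s - 3)(s - 4) / -6
  L_1(s) = (s - 1)(s - 3)(s - 4) / 2
  L_2(s) = (s - 1)(s - 2)(s - 4) / -2
  L_3(s) = (s - 1)(s - 2)(s - 3) / 6
Then P(s) = 7·L_0(s) + 32·L_1(s) + 101·L_2(s) + 238·L_3(s).
Expanding and collecting terms gives P(s) = 4s³ - 2s² + 3s + 2.
Evaluating at s = -2: P(-2) = -44.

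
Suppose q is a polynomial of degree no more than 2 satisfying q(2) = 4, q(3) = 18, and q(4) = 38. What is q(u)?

q(u) = 3u^2 - u - 6

Using the Lagrange interpolation formula with nodes 2, 3, 4:
  L_0(u) = (u - 3)(u - 4) / 2
  L_1(u) = (u - 2)(u - 4) / -1
  L_2(u) = (u - 2)(u - 3) / 2
Then q(u) = 4·L_0(u) + 18·L_1(u) + 38·L_2(u).
Expanding and collecting terms gives q(u) = 3u² - u - 6.
Check: q(4) = 38. ✓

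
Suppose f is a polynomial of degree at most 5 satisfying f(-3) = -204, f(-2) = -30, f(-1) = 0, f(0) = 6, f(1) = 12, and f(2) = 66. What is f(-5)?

Using the Lagrange interpolation formula with nodes -3, -2, -1, 0, 1, 2:
  L_0(t) = (t + 2)(t + 1)t(t - 1)(t - 2) / -120
  L_1(t) = (t + 3)(t + 1)t(t - 1)(t - 2) / 24
  L_2(t) = (t + 3)(t + 2)t(t - 1)(t - 2) / -12
  L_3(t) = (t + 3)(t + 2)(t + 1)(t - 1)(t - 2) / 12
  L_4(t) = (t + 3)(t + 2)(t + 1)t(t - 2) / -24
  L_5(t) = (t + 3)(t + 2)(t + 1)t(t - 1) / 120
Then f(t) = -204·L_0(t) - 30·L_1(t) + 0·L_2(t) + 6·L_3(t) + 12·L_4(t) + 66·L_5(t).
Expanding and collecting terms gives f(t) = t^5 + t^4 + t^3 - t^2 + 4t + 6.
Evaluating at t = -5: f(-5) = -2664.

-2664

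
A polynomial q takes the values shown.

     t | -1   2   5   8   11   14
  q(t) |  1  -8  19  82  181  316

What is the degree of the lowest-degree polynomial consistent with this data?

Forward differences of the values at t = -1, 2, 5, 8, 11, 14:
  q  : 1  -8  19  82  181  316
  Δ  : -9  27  63  99  135
  Δ^2: 36  36  36  36
  Δ^3: 0  0  0
  Δ^4: 0  0
  Δ^5: 0
The second differences are constant (36) and nonzero, while all higher differences vanish, so the minimal degree is 2.

2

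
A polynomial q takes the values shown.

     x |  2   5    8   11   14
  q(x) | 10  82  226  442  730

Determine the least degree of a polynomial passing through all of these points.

Forward differences of the values at x = 2, 5, 8, 11, 14:
  q  : 10  82  226  442  730
  Δ  : 72  144  216  288
  Δ^2: 72  72  72
  Δ^3: 0  0
  Δ^4: 0
The second differences are constant (72) and nonzero, while all higher differences vanish, so the minimal degree is 2.

2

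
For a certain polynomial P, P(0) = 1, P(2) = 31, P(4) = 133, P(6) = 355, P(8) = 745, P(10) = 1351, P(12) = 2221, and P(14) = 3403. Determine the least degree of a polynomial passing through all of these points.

Forward differences of the values at t = 0, 2, 4, 6, 8, 10, 12, 14:
  P  : 1  31  133  355  745  1351  2221  3403
  Δ  : 30  102  222  390  606  870  1182
  Δ^2: 72  120  168  216  264  312
  Δ^3: 48  48  48  48  48
  Δ^4: 0  0  0  0
  Δ^5: 0  0  0
  Δ^6: 0  0
  Δ^7: 0
The third differences are constant (48) and nonzero, while all higher differences vanish, so the minimal degree is 3.

3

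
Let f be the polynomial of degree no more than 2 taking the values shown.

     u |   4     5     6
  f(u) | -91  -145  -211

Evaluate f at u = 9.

Using the Lagrange interpolation formula with nodes 4, 5, 6:
  L_0(u) = (u - 5)(u - 6) / 2
  L_1(u) = (u - 4)(u - 6) / -1
  L_2(u) = (u - 4)(u - 5) / 2
Then f(u) = -91·L_0(u) - 145·L_1(u) - 211·L_2(u).
Expanding and collecting terms gives f(u) = -6u^2 + 5.
Evaluating at u = 9: f(9) = -481.

-481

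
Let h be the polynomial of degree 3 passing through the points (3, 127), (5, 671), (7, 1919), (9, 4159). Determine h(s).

h(s) = 6s^3 - 2s^2 - 6s + 1

Write h(s) = as^3 + bs^2 + cs + d. Substituting each data point gives a linear system:
  27a + 9b + 3c + d = 127
  125a + 25b + 5c + d = 671
  343a + 49b + 7c + d = 1919
  729a + 81b + 9c + d = 4159
Solving the system yields a = 6, b = -2, c = -6, d = 1.
So h(s) = 6s^3 - 2s^2 - 6s + 1.
Check: h(3) = 127. ✓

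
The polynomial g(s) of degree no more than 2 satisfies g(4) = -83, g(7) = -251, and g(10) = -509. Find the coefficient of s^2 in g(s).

Write g(s) = as^2 + bs + c. Substituting each data point gives a linear system:
  16a + 4b + c = -83
  49a + 7b + c = -251
  100a + 10b + c = -509
Solving the system yields a = -5, b = -1, c = 1.
So g(s) = -5s^2 - s + 1.
The leading coefficient is -5.

-5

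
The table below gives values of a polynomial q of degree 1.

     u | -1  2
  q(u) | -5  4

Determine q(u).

Using the Lagrange interpolation formula with nodes -1, 2:
  L_0(u) = (u - 2) / -3
  L_1(u) = (u + 1) / 3
Then q(u) = -5·L_0(u) + 4·L_1(u).
Expanding and collecting terms gives q(u) = 3u - 2.
Check: q(-1) = -5. ✓

q(u) = 3u - 2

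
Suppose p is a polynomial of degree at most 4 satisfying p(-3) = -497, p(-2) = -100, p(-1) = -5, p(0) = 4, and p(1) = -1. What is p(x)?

p(x) = -6x^4 - x^2 + 2x + 4

Write p(x) = ax^4 + bx^3 + cx^2 + dx + e. Substituting each data point gives a linear system:
  81a - 27b + 9c - 3d + e = -497
  16a - 8b + 4c - 2d + e = -100
  a - b + c - d + e = -5
  e = 4
  a + b + c + d + e = -1
Solving the system yields a = -6, b = 0, c = -1, d = 2, e = 4.
So p(x) = -6x⁴ - x² + 2x + 4.
Check: p(1) = -1. ✓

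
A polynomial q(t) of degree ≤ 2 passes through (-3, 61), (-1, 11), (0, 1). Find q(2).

Write q(t) = at^2 + bt + c. Substituting each data point gives a linear system:
  9a - 3b + c = 61
  a - b + c = 11
  c = 1
Solving the system yields a = 5, b = -5, c = 1.
So q(t) = 5t² - 5t + 1.
Then q(2) = 11.

11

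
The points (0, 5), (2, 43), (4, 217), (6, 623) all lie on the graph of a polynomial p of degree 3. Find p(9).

1877

Using the Lagrange interpolation formula with nodes 0, 2, 4, 6:
  L_0(u) = (u - 2)(u - 4)(u - 6) / -48
  L_1(u) = u(u - 4)(u - 6) / 16
  L_2(u) = u(u - 2)(u - 6) / -16
  L_3(u) = u(u - 2)(u - 4) / 48
Then p(u) = 5·L_0(u) + 43·L_1(u) + 217·L_2(u) + 623·L_3(u).
Expanding and collecting terms gives p(u) = 2u³ + 5u² + u + 5.
Evaluating at u = 9: p(9) = 1877.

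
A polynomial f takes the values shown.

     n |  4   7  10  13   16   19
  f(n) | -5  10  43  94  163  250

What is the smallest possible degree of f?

Forward differences of the values at n = 4, 7, 10, 13, 16, 19:
  f  : -5  10  43  94  163  250
  Δ  : 15  33  51  69  87
  Δ^2: 18  18  18  18
  Δ^3: 0  0  0
  Δ^4: 0  0
  Δ^5: 0
The second differences are constant (18) and nonzero, while all higher differences vanish, so the minimal degree is 2.

2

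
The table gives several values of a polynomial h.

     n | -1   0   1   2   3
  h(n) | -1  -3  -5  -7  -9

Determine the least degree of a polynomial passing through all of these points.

1

Forward differences of the values at n = -1, 0, 1, 2, 3:
  h  : -1  -3  -5  -7  -9
  Δ  : -2  -2  -2  -2
  Δ^2: 0  0  0
  Δ^3: 0  0
  Δ^4: 0
The first differences are constant (-2) and nonzero, while all higher differences vanish, so the minimal degree is 1.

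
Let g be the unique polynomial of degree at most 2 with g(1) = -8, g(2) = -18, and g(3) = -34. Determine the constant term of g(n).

-4

Write g(n) = an^2 + bn + c. Substituting each data point gives a linear system:
  a + b + c = -8
  4a + 2b + c = -18
  9a + 3b + c = -34
Solving the system yields a = -3, b = -1, c = -4.
So g(n) = -3n² - n - 4.
The constant term is -4.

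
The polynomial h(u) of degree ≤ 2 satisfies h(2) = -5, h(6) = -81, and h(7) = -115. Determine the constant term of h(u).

Write h(u) = au^2 + bu + c. Substituting each data point gives a linear system:
  4a + 2b + c = -5
  36a + 6b + c = -81
  49a + 7b + c = -115
Solving the system yields a = -3, b = 5, c = -3.
So h(u) = -3u^2 + 5u - 3.
The constant term is -3.

-3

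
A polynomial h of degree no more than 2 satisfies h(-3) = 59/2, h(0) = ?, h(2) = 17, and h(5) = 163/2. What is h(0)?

The 3 known points determine the degree-2 polynomial uniquely.
Write h(t) = at^2 + bt + c. Substituting each data point gives a linear system:
  9a - 3b + c = 59/2
  4a + 2b + c = 17
  25a + 5b + c = 163/2
Solving the system yields a = 3, b = 1/2, c = 4.
So h(t) = 3t^2 + (1/2)t + 4.
Then h(0) = 4.

4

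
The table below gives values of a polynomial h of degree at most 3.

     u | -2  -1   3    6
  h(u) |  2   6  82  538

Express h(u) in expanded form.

Using the Lagrange interpolation formula with nodes -2, -1, 3, 6:
  L_0(u) = (u + 1)(u - 3)(u - 6) / -40
  L_1(u) = (u + 2)(u - 3)(u - 6) / 28
  L_2(u) = (u + 2)(u + 1)(u - 6) / -60
  L_3(u) = (u + 2)(u + 1)(u - 3) / 168
Then h(u) = 2·L_0(u) + 6·L_1(u) + 82·L_2(u) + 538·L_3(u).
Expanding and collecting terms gives h(u) = 2u³ + 3u² - u + 4.
Check: h(3) = 82. ✓

h(u) = 2u^3 + 3u^2 - u + 4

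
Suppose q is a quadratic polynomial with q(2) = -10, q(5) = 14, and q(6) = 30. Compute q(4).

2

Using the Lagrange interpolation formula with nodes 2, 5, 6:
  L_0(t) = (t - 5)(t - 6) / 12
  L_1(t) = (t - 2)(t - 6) / -3
  L_2(t) = (t - 2)(t - 5) / 4
Then q(t) = -10·L_0(t) + 14·L_1(t) + 30·L_2(t).
Expanding and collecting terms gives q(t) = 2t^2 - 6t - 6.
Evaluating at t = 4: q(4) = 2.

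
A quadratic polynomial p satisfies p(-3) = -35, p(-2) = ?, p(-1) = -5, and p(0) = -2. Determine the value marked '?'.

-16

The 3 known points determine the degree-2 polynomial uniquely.
Write p(s) = as^2 + bs + c. Substituting each data point gives a linear system:
  9a - 3b + c = -35
  a - b + c = -5
  c = -2
Solving the system yields a = -4, b = -1, c = -2.
So p(s) = -4s² - s - 2.
Then p(-2) = -16.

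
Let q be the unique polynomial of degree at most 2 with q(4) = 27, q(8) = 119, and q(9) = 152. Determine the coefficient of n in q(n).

-1

Write q(n) = an^2 + bn + c. Substituting each data point gives a linear system:
  16a + 4b + c = 27
  64a + 8b + c = 119
  81a + 9b + c = 152
Solving the system yields a = 2, b = -1, c = -1.
So q(n) = 2n² - n - 1.
The coefficient of n is -1.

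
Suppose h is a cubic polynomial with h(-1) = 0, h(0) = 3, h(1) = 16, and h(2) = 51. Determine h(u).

h(u) = 2u^3 + 5u^2 + 6u + 3

Write h(u) = au^3 + bu^2 + cu + d. Substituting each data point gives a linear system:
  -a + b - c + d = 0
  d = 3
  a + b + c + d = 16
  8a + 4b + 2c + d = 51
Solving the system yields a = 2, b = 5, c = 6, d = 3.
So h(u) = 2u³ + 5u² + 6u + 3.
Check: h(2) = 51. ✓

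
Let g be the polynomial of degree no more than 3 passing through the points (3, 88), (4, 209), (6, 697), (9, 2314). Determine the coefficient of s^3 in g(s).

Write g(s) = as^3 + bs^2 + cs + d. Substituting each data point gives a linear system:
  27a + 9b + 3c + d = 88
  64a + 16b + 4c + d = 209
  216a + 36b + 6c + d = 697
  729a + 81b + 9c + d = 2314
Solving the system yields a = 3, b = 2, c = -4, d = 1.
So g(s) = 3s^3 + 2s^2 - 4s + 1.
The leading coefficient is 3.

3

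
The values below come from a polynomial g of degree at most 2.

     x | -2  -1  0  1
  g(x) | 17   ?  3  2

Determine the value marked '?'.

The 3 known points determine the degree-2 polynomial uniquely.
Write g(x) = ax^2 + bx + c. Substituting each data point gives a linear system:
  4a - 2b + c = 17
  c = 3
  a + b + c = 2
Solving the system yields a = 2, b = -3, c = 3.
So g(x) = 2x^2 - 3x + 3.
Then g(-1) = 8.

8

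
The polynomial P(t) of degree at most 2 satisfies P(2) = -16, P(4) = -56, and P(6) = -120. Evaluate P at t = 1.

Forward differences of the values at t = 2, 4, 6:
  P  : -16  -56  -120
  Δ  : -40  -64
  Δ^2: -24
The second differences are constant, confirming degree 2.
Interpolating (Newton forward form) and evaluating at t = 1 gives P(1) = -5.

-5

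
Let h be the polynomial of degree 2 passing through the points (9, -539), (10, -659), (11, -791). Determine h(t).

Using the Lagrange interpolation formula with nodes 9, 10, 11:
  L_0(t) = (t - 10)(t - 11) / 2
  L_1(t) = (t - 9)(t - 11) / -1
  L_2(t) = (t - 9)(t - 10) / 2
Then h(t) = -539·L_0(t) - 659·L_1(t) - 791·L_2(t).
Expanding and collecting terms gives h(t) = -6t² - 6t + 1.
Check: h(10) = -659. ✓

h(t) = -6t^2 - 6t + 1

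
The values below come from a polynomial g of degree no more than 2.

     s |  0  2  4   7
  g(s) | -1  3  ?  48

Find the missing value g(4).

15

The 3 known points determine the degree-2 polynomial uniquely.
Write g(s) = as^2 + bs + c. Substituting each data point gives a linear system:
  c = -1
  4a + 2b + c = 3
  49a + 7b + c = 48
Solving the system yields a = 1, b = 0, c = -1.
So g(s) = s^2 - 1.
Then g(4) = 15.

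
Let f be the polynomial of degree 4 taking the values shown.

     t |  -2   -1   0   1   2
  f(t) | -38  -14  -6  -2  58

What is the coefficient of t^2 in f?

-4

Write f(t) = at^4 + bt^3 + ct^2 + dt + e. Substituting each data point gives a linear system:
  16a - 8b + 4c - 2d + e = -38
  a - b + c - d + e = -14
  e = -6
  a + b + c + d + e = -2
  16a + 8b + 4c + 2d + e = 58
Solving the system yields a = 2, b = 6, c = -4, d = 0, e = -6.
So f(t) = 2t⁴ + 6t³ - 4t² - 6.
The coefficient of t^2 is -4.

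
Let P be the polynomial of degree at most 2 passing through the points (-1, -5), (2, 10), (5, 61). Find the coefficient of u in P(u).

3

Write P(u) = au^2 + bu + c. Substituting each data point gives a linear system:
  a - b + c = -5
  4a + 2b + c = 10
  25a + 5b + c = 61
Solving the system yields a = 2, b = 3, c = -4.
So P(u) = 2u² + 3u - 4.
The coefficient of u is 3.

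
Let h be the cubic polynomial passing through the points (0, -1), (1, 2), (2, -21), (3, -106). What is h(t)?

Write h(t) = at^3 + bt^2 + ct + d. Substituting each data point gives a linear system:
  d = -1
  a + b + c + d = 2
  8a + 4b + 2c + d = -21
  27a + 9b + 3c + d = -106
Solving the system yields a = -6, b = 5, c = 4, d = -1.
So h(t) = -6t^3 + 5t^2 + 4t - 1.
Check: h(2) = -21. ✓

h(t) = -6t^3 + 5t^2 + 4t - 1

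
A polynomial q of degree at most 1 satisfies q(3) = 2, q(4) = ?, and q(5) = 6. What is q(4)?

The 2 known points determine the degree-1 polynomial uniquely.
Write q(u) = au + b. Substituting each data point gives a linear system:
  3a + b = 2
  5a + b = 6
Solving the system yields a = 2, b = -4.
So q(u) = 2u - 4.
Then q(4) = 4.

4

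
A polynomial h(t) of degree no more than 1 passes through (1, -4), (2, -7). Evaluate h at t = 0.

-1

Using the Lagrange interpolation formula with nodes 1, 2:
  L_0(t) = (t - 2) / -1
  L_1(t) = (t - 1) / 1
Then h(t) = -4·L_0(t) - 7·L_1(t).
Expanding and collecting terms gives h(t) = -3t - 1.
Evaluating at t = 0: h(0) = -1.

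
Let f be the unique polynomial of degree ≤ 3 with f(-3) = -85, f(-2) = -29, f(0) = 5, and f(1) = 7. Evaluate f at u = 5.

Using the Lagrange interpolation formula with nodes -3, -2, 0, 1:
  L_0(u) = (u + 2)u(u - 1) / -12
  L_1(u) = (u + 3)u(u - 1) / 6
  L_2(u) = (u + 3)(u + 2)(u - 1) / -6
  L_3(u) = (u + 3)(u + 2)u / 12
Then f(u) = -85·L_0(u) - 29·L_1(u) + 5·L_2(u) + 7·L_3(u).
Expanding and collecting terms gives f(u) = 2u^3 - 3u^2 + 3u + 5.
Evaluating at u = 5: f(5) = 195.

195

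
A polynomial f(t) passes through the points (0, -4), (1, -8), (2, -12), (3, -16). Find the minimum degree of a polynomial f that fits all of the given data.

1

Forward differences of the values at t = 0, 1, 2, 3:
  f  : -4  -8  -12  -16
  Δ  : -4  -4  -4
  Δ^2: 0  0
  Δ^3: 0
The first differences are constant (-4) and nonzero, while all higher differences vanish, so the minimal degree is 1.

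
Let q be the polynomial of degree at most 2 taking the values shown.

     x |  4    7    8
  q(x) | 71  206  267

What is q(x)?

Write q(x) = ax^2 + bx + c. Substituting each data point gives a linear system:
  16a + 4b + c = 71
  49a + 7b + c = 206
  64a + 8b + c = 267
Solving the system yields a = 4, b = 1, c = 3.
So q(x) = 4x^2 + x + 3.
Check: q(8) = 267. ✓

q(x) = 4x^2 + x + 3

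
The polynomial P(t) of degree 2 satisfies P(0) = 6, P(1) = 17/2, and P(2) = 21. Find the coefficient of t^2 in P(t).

5

Write P(t) = at^2 + bt + c. Substituting each data point gives a linear system:
  c = 6
  a + b + c = 17/2
  4a + 2b + c = 21
Solving the system yields a = 5, b = -5/2, c = 6.
So P(t) = 5t^2 - (5/2)t + 6.
The leading coefficient is 5.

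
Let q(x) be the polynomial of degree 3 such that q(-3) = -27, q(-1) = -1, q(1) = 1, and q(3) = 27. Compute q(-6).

-216

Write q(x) = ax^3 + bx^2 + cx + d. Substituting each data point gives a linear system:
  -27a + 9b - 3c + d = -27
  -a + b - c + d = -1
  a + b + c + d = 1
  27a + 9b + 3c + d = 27
Solving the system yields a = 1, b = 0, c = 0, d = 0.
So q(x) = x³.
Then q(-6) = -216.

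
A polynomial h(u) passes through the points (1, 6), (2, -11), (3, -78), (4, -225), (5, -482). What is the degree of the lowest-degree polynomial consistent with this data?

Forward differences of the values at u = 1, 2, 3, 4, 5:
  h  : 6  -11  -78  -225  -482
  Δ  : -17  -67  -147  -257
  Δ^2: -50  -80  -110
  Δ^3: -30  -30
  Δ^4: 0
The third differences are constant (-30) and nonzero, while all higher differences vanish, so the minimal degree is 3.

3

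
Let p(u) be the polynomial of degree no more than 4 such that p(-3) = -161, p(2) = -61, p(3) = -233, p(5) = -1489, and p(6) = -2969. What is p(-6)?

Write p(u) = au^4 + bu^3 + cu^2 + du + e. Substituting each data point gives a linear system:
  81a - 27b + 9c - 3d + e = -161
  16a + 8b + 4c + 2d + e = -61
  81a + 27b + 9c + 3d + e = -233
  625a + 125b + 25c + 5d + e = -1489
  1296a + 216b + 36c + 6d + e = -2969
Solving the system yields a = -2, b = -1, c = -4, d = -3, e = 1.
So p(u) = -2u^4 - u^3 - 4u^2 - 3u + 1.
Then p(-6) = -2501.

-2501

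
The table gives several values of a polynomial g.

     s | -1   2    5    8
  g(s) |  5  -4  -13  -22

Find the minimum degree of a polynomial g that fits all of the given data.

Forward differences of the values at s = -1, 2, 5, 8:
  g  : 5  -4  -13  -22
  Δ  : -9  -9  -9
  Δ^2: 0  0
  Δ^3: 0
The first differences are constant (-9) and nonzero, while all higher differences vanish, so the minimal degree is 1.

1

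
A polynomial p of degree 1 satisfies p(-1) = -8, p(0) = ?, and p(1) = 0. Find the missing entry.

On equispaced nodes a degree-1 polynomial has vanishing second forward difference, so
  p(-1) - 2·p(0) + p(1) = 0.
Substituting the known values and solving for p(0):
  -2·p(0) = 8
  p(0) = -4.

-4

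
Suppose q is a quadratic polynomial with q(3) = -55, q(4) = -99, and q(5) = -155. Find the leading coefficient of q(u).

Write q(u) = au^2 + bu + c. Substituting each data point gives a linear system:
  9a + 3b + c = -55
  16a + 4b + c = -99
  25a + 5b + c = -155
Solving the system yields a = -6, b = -2, c = 5.
So q(u) = -6u^2 - 2u + 5.
The leading coefficient is -6.

-6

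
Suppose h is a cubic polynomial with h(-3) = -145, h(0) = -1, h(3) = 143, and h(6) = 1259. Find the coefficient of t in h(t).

-6

Write h(t) = at^3 + bt^2 + ct + d. Substituting each data point gives a linear system:
  -27a + 9b - 3c + d = -145
  d = -1
  27a + 9b + 3c + d = 143
  216a + 36b + 6c + d = 1259
Solving the system yields a = 6, b = 0, c = -6, d = -1.
So h(t) = 6t³ - 6t - 1.
The coefficient of t is -6.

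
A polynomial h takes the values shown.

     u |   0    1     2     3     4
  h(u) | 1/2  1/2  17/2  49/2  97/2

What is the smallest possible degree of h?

2

Forward differences of the values at u = 0, 1, 2, 3, 4:
  h  : 1/2  1/2  17/2  49/2  97/2
  Δ  : 0  8  16  24
  Δ^2: 8  8  8
  Δ^3: 0  0
  Δ^4: 0
The second differences are constant (8) and nonzero, while all higher differences vanish, so the minimal degree is 2.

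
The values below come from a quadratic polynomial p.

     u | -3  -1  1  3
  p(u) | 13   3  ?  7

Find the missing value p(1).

The 3 known points determine the degree-2 polynomial uniquely.
Write p(u) = au^2 + bu + c. Substituting each data point gives a linear system:
  9a - 3b + c = 13
  a - b + c = 3
  9a + 3b + c = 7
Solving the system yields a = 1, b = -1, c = 1.
So p(u) = u^2 - u + 1.
Then p(1) = 1.

1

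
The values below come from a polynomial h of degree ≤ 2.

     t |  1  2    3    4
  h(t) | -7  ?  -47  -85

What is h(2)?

On equispaced nodes a degree-2 polynomial has vanishing third forward difference, so
  - h(1) + 3·h(2) - 3·h(3) + h(4) = 0.
Substituting the known values and solving for h(2):
  3·h(2) = -63
  h(2) = -21.

-21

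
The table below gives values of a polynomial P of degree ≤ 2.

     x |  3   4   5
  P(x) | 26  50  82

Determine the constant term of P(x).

Write P(x) = ax^2 + bx + c. Substituting each data point gives a linear system:
  9a + 3b + c = 26
  16a + 4b + c = 50
  25a + 5b + c = 82
Solving the system yields a = 4, b = -4, c = 2.
So P(x) = 4x^2 - 4x + 2.
The constant term is 2.

2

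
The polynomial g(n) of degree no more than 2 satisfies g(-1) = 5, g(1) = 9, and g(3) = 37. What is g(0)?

4

Write g(n) = an^2 + bn + c. Substituting each data point gives a linear system:
  a - b + c = 5
  a + b + c = 9
  9a + 3b + c = 37
Solving the system yields a = 3, b = 2, c = 4.
So g(n) = 3n² + 2n + 4.
Then g(0) = 4.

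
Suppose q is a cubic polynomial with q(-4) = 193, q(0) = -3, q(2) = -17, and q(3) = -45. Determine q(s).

Write q(s) = as^3 + bs^2 + cs + d. Substituting each data point gives a linear system:
  -64a + 16b - 4c + d = 193
  d = -3
  8a + 4b + 2c + d = -17
  27a + 9b + 3c + d = -45
Solving the system yields a = -2, b = 3, c = -5, d = -3.
So q(s) = -2s^3 + 3s^2 - 5s - 3.
Check: q(-4) = 193. ✓

q(s) = -2s^3 + 3s^2 - 5s - 3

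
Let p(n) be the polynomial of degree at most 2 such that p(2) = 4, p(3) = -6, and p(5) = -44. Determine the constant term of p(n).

Write p(n) = an^2 + bn + c. Substituting each data point gives a linear system:
  4a + 2b + c = 4
  9a + 3b + c = -6
  25a + 5b + c = -44
Solving the system yields a = -3, b = 5, c = 6.
So p(n) = -3n² + 5n + 6.
The constant term is 6.

6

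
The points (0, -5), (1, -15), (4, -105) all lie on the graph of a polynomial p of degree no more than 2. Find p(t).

p(t) = -5t^2 - 5t - 5

Write p(t) = at^2 + bt + c. Substituting each data point gives a linear system:
  c = -5
  a + b + c = -15
  16a + 4b + c = -105
Solving the system yields a = -5, b = -5, c = -5.
So p(t) = -5t^2 - 5t - 5.
Check: p(1) = -15. ✓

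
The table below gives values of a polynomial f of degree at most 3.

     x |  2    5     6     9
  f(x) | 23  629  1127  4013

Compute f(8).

Using the Lagrange interpolation formula with nodes 2, 5, 6, 9:
  L_0(x) = (x - 5)(x - 6)(x - 9) / -84
  L_1(x) = (x - 2)(x - 6)(x - 9) / 12
  L_2(x) = (x - 2)(x - 5)(x - 9) / -12
  L_3(x) = (x - 2)(x - 5)(x - 6) / 84
Then f(x) = 23·L_0(x) + 629·L_1(x) + 1127·L_2(x) + 4013·L_3(x).
Expanding and collecting terms gives f(x) = 6x^3 - 4x^2 - 4x - 1.
Evaluating at x = 8: f(8) = 2783.

2783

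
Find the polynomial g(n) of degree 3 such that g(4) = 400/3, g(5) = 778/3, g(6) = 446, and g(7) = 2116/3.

g(n) = 2n^3 + (1/3)n^2 + n - 4

Write g(n) = an^3 + bn^2 + cn + d. Substituting each data point gives a linear system:
  64a + 16b + 4c + d = 400/3
  125a + 25b + 5c + d = 778/3
  216a + 36b + 6c + d = 446
  343a + 49b + 7c + d = 2116/3
Solving the system yields a = 2, b = 1/3, c = 1, d = -4.
So g(n) = 2n^3 + (1/3)n^2 + n - 4.
Check: g(5) = 778/3. ✓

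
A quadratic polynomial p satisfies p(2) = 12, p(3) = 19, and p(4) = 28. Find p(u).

Write p(u) = au^2 + bu + c. Substituting each data point gives a linear system:
  4a + 2b + c = 12
  9a + 3b + c = 19
  16a + 4b + c = 28
Solving the system yields a = 1, b = 2, c = 4.
So p(u) = u^2 + 2u + 4.
Check: p(3) = 19. ✓

p(u) = u^2 + 2u + 4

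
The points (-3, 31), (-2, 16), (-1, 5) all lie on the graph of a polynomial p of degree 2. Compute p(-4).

50

Forward differences of the values at n = -3, -2, -1:
  p  : 31  16  5
  Δ  : -15  -11
  Δ^2: 4
The second differences are constant, confirming degree 2.
Interpolating (Newton forward form) and evaluating at n = -4 gives p(-4) = 50.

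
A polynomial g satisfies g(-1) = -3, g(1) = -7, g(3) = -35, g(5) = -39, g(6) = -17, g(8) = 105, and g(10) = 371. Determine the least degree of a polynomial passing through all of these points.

3

Divided differences on the nodes -1, 1, 3, 5, 6, 8, 10:
  order 0: -3  -7  -35  -39  -17  105  371
  order 1: -2  -14  -2  22  61  133
  order 2: -3  3  8  13  18
  order 3: 1  1  1  1
  order 4: 0  0  0
  order 5: 0  0
  order 6: 0
The order-3 divided differences are all 1 (nonzero) and every higher order vanishes, so the data lies on a polynomial of degree exactly 3.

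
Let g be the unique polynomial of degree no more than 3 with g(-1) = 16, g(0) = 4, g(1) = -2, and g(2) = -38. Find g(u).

Write g(u) = au^3 + bu^2 + cu + d. Substituting each data point gives a linear system:
  -a + b - c + d = 16
  d = 4
  a + b + c + d = -2
  8a + 4b + 2c + d = -38
Solving the system yields a = -6, b = 3, c = -3, d = 4.
So g(u) = -6u³ + 3u² - 3u + 4.
Check: g(0) = 4. ✓

g(u) = -6u^3 + 3u^2 - 3u + 4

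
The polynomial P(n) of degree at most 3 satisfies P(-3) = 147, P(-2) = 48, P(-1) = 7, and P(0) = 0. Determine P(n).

P(n) = -4n^3 + 5n^2 + 2n

Using the Lagrange interpolation formula with nodes -3, -2, -1, 0:
  L_0(n) = (n + 2)(n + 1)n / -6
  L_1(n) = (n + 3)(n + 1)n / 2
  L_2(n) = (n + 3)(n + 2)n / -2
  L_3(n) = (n + 3)(n + 2)(n + 1) / 6
Then P(n) = 147·L_0(n) + 48·L_1(n) + 7·L_2(n) + 0·L_3(n).
Expanding and collecting terms gives P(n) = -4n³ + 5n² + 2n.
Check: P(-2) = 48. ✓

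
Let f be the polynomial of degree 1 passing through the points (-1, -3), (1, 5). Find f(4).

Write f(x) = ax + b. Substituting each data point gives a linear system:
  -a + b = -3
  a + b = 5
Solving the system yields a = 4, b = 1.
So f(x) = 4x + 1.
Then f(4) = 17.

17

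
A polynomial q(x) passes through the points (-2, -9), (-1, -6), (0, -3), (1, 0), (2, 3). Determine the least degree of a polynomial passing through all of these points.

Forward differences of the values at x = -2, -1, 0, 1, 2:
  q  : -9  -6  -3  0  3
  Δ  : 3  3  3  3
  Δ^2: 0  0  0
  Δ^3: 0  0
  Δ^4: 0
The first differences are constant (3) and nonzero, while all higher differences vanish, so the minimal degree is 1.

1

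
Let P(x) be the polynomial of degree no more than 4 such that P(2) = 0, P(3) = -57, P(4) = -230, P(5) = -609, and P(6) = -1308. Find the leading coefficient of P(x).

Write P(x) = ax^4 + bx^3 + cx^2 + dx + e. Substituting each data point gives a linear system:
  16a + 8b + 4c + 2d + e = 0
  81a + 27b + 9c + 3d + e = -57
  256a + 64b + 16c + 4d + e = -230
  625a + 125b + 25c + 5d + e = -609
  1296a + 216b + 36c + 6d + e = -1308
Solving the system yields a = -1, b = -1, c = 6, d = -3, e = 6.
So P(x) = -x^4 - x^3 + 6x^2 - 3x + 6.
The leading coefficient is -1.

-1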